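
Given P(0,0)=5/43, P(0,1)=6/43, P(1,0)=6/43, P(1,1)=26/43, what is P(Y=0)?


P(Y=0) = P(0,0)+P(1,0) = 5/43 + 6/43 = 11/43

11/43


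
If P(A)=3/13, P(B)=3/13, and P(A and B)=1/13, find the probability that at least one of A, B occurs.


P(A∪B) = P(A) + P(B) - P(A∩B)
= 3/13 + 3/13 - 1/13 = 5/13

5/13


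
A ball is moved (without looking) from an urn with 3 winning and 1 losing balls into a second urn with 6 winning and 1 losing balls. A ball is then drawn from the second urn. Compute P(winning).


P(transfer winning) = 3/4; P(transfer losing) = 1/4
If winning transferred: Urn II has 7 winning of 8, so P(winning|winning moved) = 7/8
If losing transferred: Urn II has 6 winning of 8, so P(winning|losing moved) = 3/4
By total probability: P(winning) = 3/4*7/8 + 1/4*3/4 = 27/32

27/32


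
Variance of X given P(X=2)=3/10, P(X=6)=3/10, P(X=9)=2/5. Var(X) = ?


E[X] = 6, E[X^2] = 222/5
Var(X) = E[X^2] - (E[X])^2 = 222/5 - (6)^2 = 42/5

42/5


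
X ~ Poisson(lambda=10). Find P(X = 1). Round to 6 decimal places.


P(X=1) = e^(-10) * 10^1 / 1!
≈ 0.00004539992976 * 10 / 1
≈ 0.000454

0.000454


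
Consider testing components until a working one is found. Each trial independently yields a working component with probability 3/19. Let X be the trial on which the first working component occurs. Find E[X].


For geometric (trials until first success), E[X] = 1/p = 1/(3/19) = 19/3

19/3


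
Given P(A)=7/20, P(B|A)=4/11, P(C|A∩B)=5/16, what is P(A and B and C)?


P(A∩B∩C) = P(A) * P(B|A) * P(C|A∩B)
= 7/20 * 4/11 * 5/16
= 7/55 * 5/16 = 7/176

7/176


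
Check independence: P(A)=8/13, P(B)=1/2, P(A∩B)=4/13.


P(A)*P(B) = 8/13*1/2 = 4/13
P(A∩B) = 4/13, which equals P(A)P(B), so independent

Yes, A and B are independent


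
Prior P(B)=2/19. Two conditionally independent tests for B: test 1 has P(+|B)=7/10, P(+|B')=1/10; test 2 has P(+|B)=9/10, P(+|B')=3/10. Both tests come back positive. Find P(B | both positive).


After test 1: P(+) = 7/10*2/19 + 1/10*17/19 = 31/190
P(B|+) = (7/95)/(31/190) = 14/31
After test 2 (use post1 as new prior): P(+) = 9/10*14/31 + 3/10*17/31 = 177/310
P(B|+,+) = (63/155)/(177/310) = 42/59

42/59


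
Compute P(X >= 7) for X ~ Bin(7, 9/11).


P(X>=7) = P(X=7)
= 4782969/19487171
= 4782969/19487171

4782969/19487171


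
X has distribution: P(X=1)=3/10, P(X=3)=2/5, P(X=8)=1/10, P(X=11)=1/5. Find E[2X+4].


E[2X+4] = sum(g(x)*P(x))
= 6*3/10 + 10*2/5 + 20*1/10 + 26*1/5
= 13

13


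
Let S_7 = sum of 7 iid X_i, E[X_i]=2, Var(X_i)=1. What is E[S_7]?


E[S_n] = n*E[X_1] = 7*2 = 14

14


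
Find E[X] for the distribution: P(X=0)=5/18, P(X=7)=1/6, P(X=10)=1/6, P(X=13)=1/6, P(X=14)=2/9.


E[X] = sum(x * P(x))
= 0*5/18 + 7*1/6 + 10*1/6 + 13*1/6 + 14*2/9
= 73/9

73/9


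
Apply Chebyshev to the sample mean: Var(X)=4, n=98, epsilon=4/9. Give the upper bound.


Var(Xbar) = Var(X)/n = 4/98
Chebyshev: P(|Xbar-mu| >= 4/9) <= Var(Xbar)/(4/9)^2 = (2/49)/(16/81) = 81/392

81/392


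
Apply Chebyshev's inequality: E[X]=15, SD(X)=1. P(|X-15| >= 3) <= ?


k = 3/1 = 3
Chebyshev: P(|X-mu| >= k*sigma) <= 1/k^2 = 1/3^2 = 1/9

1/9


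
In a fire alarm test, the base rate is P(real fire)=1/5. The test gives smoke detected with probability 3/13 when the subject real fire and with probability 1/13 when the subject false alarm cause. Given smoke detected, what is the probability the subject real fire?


P(A) = P(A|B)P(B) + P(A|B')P(B') = 3/13*1/5 + 1/13*4/5 = 7/65
P(B|A) = P(A|B)P(B)/P(A) = (3/65)/(7/65) = 3/7

3/7


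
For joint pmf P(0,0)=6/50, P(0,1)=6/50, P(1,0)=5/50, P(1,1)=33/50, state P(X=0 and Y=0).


Read from table: P(X=0, Y=0) = 6/50 = 3/25

3/25


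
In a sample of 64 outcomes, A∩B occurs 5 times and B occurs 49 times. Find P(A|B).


P(A|B) = P(A∩B)/P(B) = (5/64)/(49/64) = 5/49

5/49


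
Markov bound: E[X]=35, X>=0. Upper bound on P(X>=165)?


Markov: P(X >= a) <= E[X]/a
P(X >= 165) <= 35/165 = 7/33

7/33


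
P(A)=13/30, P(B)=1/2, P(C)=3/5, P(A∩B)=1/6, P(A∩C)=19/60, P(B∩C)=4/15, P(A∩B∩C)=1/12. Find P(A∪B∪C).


P(A∪B∪C) = P(A)+P(B)+P(C) - P(AB)-P(AC)-P(BC) + P(ABC)
= 13/30+1/2+3/5 - 1/6-19/60-4/15 + 1/12
= 13/15

13/15


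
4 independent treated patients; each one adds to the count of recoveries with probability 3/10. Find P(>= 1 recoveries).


P(at least one) = 1 - P(none)
P(none) = (1 - 3/10)^4 = (7/10)^4 = 2401/10000
P(at least one) = 1 - 2401/10000 = 7599/10000

7599/10000


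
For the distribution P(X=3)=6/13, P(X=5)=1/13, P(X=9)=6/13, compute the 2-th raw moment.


E[X^2] = sum(x^2 * P(x))
= 9*6/13 + 25*1/13 + 81*6/13
= 565/13

565/13


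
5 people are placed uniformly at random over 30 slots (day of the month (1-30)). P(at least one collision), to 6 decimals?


P(all different) = prod((30-i)/30 for i=0..4) = 0.703733
P(at least one match) = 1 - 0.703733 = 0.296267

0.296267


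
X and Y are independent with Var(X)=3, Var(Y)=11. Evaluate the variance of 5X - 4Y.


Independence => Cov(X,Y)=0
Var(5X - 4Y) = 5^2*Var(X) + (-4)^2*Var(Y)
= 25*3 + 16*11 = 251

251


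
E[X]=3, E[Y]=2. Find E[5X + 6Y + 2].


E[5X + 6Y + 2] = 5*E[X] + 6*E[Y] + 2
= (5)*(3) + (6)*(2) + (2)
= 15 + 12 + 2 = 29

29


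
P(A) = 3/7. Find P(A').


P(A') = 1 - P(A) = 1 - 3/7 = 4/7

4/7


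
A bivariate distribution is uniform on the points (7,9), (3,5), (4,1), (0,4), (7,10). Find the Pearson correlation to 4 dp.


Cov(X,Y) = 6.0400, Var(X) = 6.9600, Var(Y) = 10.9600
rho = Cov/(sqrt(VarX)*sqrt(VarY)) = 0.6916

0.6916


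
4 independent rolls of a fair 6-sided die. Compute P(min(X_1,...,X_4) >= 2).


P(min >= 2) = P(all X_i >= 2) = (P(X_1 >= 2))^4
= (5/6)^4 = 625/1296

625/1296


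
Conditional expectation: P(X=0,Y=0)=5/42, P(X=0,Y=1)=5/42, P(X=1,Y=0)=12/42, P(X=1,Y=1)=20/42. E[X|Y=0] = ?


P(Y=0) = 17/42
E[X|Y=0] = (0*5 + 1*12)/17 = 12/17

12/17


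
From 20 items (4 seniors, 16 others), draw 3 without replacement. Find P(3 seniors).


P(X=3) = C(4,3)*C(16,0) / C(20,3)
= 4*1 / 1140
= 4/1140 = 1/285

1/285


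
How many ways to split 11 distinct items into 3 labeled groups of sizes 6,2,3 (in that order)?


11! = 39916800
Denominator: 6!=720 * 2!=2 * 3!=6
Coefficient = 39916800 / 8640 = 4620

4620


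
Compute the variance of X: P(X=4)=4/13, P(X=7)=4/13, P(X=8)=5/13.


E[X] = 84/13, E[X^2] = 580/13
Var(X) = E[X^2] - (E[X])^2 = 580/13 - (84/13)^2 = 484/169

484/169


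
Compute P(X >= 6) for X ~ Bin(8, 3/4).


P(X>=6) = P(X=6) + P(X=7) + P(X=8)
= 5103/16384 + 2187/8192 + 6561/65536
= 44469/65536

44469/65536


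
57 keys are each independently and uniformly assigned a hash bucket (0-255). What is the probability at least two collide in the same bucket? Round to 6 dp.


P(all different) = prod((256-i)/256 for i=0..56) = 0.001169
P(at least one match) = 1 - 0.001169 = 0.998831

0.998831


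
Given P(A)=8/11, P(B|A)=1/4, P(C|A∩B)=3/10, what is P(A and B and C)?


P(A∩B∩C) = P(A) * P(B|A) * P(C|A∩B)
= 8/11 * 1/4 * 3/10
= 2/11 * 3/10 = 3/55

3/55


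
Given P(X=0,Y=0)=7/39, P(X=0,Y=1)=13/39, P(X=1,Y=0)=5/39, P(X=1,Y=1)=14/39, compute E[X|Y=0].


P(Y=0) = 12/39
E[X|Y=0] = (0*7 + 1*5)/12 = 5/12

5/12


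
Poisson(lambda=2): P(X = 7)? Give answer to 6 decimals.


P(X=7) = e^(-2) * 2^7 / 7!
≈ 0.1353352832 * 128 / 5040
≈ 0.003437

0.003437


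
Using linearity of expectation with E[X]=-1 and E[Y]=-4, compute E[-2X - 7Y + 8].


E[-2X - 7Y + 8] = -2*E[X] - 7*E[Y] + 8
= (-2)*(-1) + (-7)*(-4) + (8)
= 2 + 28 + 8 = 38

38


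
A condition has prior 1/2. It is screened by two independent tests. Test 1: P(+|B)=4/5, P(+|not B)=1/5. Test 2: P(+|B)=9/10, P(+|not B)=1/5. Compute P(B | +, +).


After test 1: P(+) = 4/5*1/2 + 1/5*1/2 = 1/2
P(B|+) = (2/5)/(1/2) = 4/5
After test 2 (use post1 as new prior): P(+) = 9/10*4/5 + 1/5*1/5 = 19/25
P(B|+,+) = (18/25)/(19/25) = 18/19

18/19


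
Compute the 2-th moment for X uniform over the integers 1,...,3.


E[X^2] = (1/3) * sum(x^2 for x=1..3)
= 14/3

14/3


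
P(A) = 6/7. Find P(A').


P(A') = 1 - P(A) = 1 - 6/7 = 1/7

1/7


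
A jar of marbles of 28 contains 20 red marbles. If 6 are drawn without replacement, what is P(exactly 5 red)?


P(X=5) = C(20,5)*C(8,1) / C(28,6)
= 15504*8 / 376740
= 124032/376740 = 10336/31395

10336/31395


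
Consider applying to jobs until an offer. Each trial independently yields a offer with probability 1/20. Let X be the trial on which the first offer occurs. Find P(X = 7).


P(X=7) = (1-p)^6 * p = (19/20)^6 * 1/20
= 47045881/64000000 * 1/20 = 47045881/1280000000

47045881/1280000000


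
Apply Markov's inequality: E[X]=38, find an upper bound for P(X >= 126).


Markov: P(X >= a) <= E[X]/a
P(X >= 126) <= 38/126 = 19/63

19/63


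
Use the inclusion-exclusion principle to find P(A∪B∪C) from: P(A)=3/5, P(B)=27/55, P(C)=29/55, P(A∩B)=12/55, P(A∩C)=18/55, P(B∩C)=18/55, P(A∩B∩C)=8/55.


P(A∪B∪C) = P(A)+P(B)+P(C) - P(AB)-P(AC)-P(BC) + P(ABC)
= 3/5+27/55+29/55 - 12/55-18/55-18/55 + 8/55
= 49/55

49/55


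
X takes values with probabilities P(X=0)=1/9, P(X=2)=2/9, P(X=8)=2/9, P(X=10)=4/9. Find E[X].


E[X] = sum(x * P(x))
= 0*1/9 + 2*2/9 + 8*2/9 + 10*4/9
= 20/3

20/3


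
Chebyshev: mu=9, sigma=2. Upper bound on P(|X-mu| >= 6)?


k = 6/2 = 3
Chebyshev: P(|X-mu| >= k*sigma) <= 1/k^2 = 1/3^2 = 1/9

1/9


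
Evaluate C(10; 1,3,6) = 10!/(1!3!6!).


10! = 3628800
Denominator: 1!=1 * 3!=6 * 6!=720
Coefficient = 3628800 / 4320 = 840

840


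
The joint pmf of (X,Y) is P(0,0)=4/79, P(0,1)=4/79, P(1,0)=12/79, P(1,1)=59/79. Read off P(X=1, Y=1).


Read from table: P(X=1, Y=1) = 59/79

59/79


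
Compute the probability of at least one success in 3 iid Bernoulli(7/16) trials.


P(at least one) = 1 - P(none)
P(none) = (1 - 7/16)^3 = (9/16)^3 = 729/4096
P(at least one) = 1 - 729/4096 = 3367/4096

3367/4096


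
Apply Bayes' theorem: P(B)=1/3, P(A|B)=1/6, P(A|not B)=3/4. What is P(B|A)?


P(A) = P(A|B)P(B) + P(A|B')P(B') = 1/6*1/3 + 3/4*2/3 = 5/9
P(B|A) = P(A|B)P(B)/P(A) = (1/18)/(5/9) = 1/10

1/10


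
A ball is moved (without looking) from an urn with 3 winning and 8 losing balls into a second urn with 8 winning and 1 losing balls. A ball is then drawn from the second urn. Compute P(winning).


P(transfer winning) = 3/11; P(transfer losing) = 8/11
If winning transferred: Urn II has 9 winning of 10, so P(winning|winning moved) = 9/10
If losing transferred: Urn II has 8 winning of 10, so P(winning|losing moved) = 4/5
By total probability: P(winning) = 3/11*9/10 + 8/11*4/5 = 91/110

91/110


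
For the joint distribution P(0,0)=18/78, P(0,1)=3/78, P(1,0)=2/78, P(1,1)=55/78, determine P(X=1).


P(X=1) = P(1,0)+P(1,1) = 2/78 + 55/78 = 57/78 = 19/26

19/26


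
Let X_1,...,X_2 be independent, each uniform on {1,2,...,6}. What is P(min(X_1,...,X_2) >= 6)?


P(min >= 6) = P(all X_i >= 6) = (P(X_1 >= 6))^2
= (1/6)^2 = 1/36

1/36


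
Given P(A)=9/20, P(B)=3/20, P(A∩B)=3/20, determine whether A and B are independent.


P(A)*P(B) = 9/20*3/20 = 27/400
P(A∩B) = 3/20 != 27/400, so not independent

No, A and B are not independent


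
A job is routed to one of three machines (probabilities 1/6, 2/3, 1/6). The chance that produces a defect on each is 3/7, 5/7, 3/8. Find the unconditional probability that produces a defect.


P(A) = P(A|B1)P(B1) + P(A|B2)P(B2) + P(A|B3)P(B3)
= 3/7*1/6 + 5/7*2/3 + 3/8*1/6
= 1/14 + 10/21 + 1/16 = 205/336

205/336


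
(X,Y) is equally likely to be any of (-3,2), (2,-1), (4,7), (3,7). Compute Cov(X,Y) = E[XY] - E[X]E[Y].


E[X]=3/2, E[Y]=15/4, E[XY]=41/4
Cov(X,Y) = E[XY] - E[X]E[Y] = 41/4 - 3/2*15/4 = 37/8

37/8


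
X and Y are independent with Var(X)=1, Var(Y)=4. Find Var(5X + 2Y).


Independence => Cov(X,Y)=0
Var(5X + 2Y) = 5^2*Var(X) + 2^2*Var(Y)
= 25*1 + 4*4 = 41

41


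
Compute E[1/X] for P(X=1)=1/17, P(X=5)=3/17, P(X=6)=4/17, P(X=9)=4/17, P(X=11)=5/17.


E[1/X] = sum(g(x)*P(x))
= 1*1/17 + 1/5*3/17 + 1/6*4/17 + 1/9*4/17 + 1/11*5/17
= 1567/8415

1567/8415


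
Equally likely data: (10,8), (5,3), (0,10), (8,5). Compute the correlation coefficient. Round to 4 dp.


Cov(X,Y) = -3.6250, Var(X) = 14.1875, Var(Y) = 7.2500
rho = Cov/(sqrt(VarX)*sqrt(VarY)) = -0.3574

-0.3574


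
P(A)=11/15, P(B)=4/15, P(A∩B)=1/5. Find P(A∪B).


P(A∪B) = P(A) + P(B) - P(A∩B)
= 11/15 + 4/15 - 1/5 = 4/5

4/5


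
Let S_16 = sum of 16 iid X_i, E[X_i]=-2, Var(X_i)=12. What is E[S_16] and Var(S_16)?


E[S_n] = n*mu = 16*-2 = -32
Var(S_n) = n*sigma^2 = 16*12 = 192

E[S_16]=-32, Var(S_16)=192


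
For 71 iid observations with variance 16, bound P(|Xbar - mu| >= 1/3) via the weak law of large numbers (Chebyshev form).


Var(Xbar) = Var(X)/n = 16/71
Chebyshev: P(|Xbar-mu| >= 1/3) <= Var(Xbar)/(1/3)^2 = (16/71)/(1/9) = 144/71
Bound exceeds 1, so trivial bound: 1

1


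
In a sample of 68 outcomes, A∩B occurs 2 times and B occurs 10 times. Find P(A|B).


P(A|B) = P(A∩B)/P(B) = (2/68)/(10/68) = 2/10 = 1/5

1/5


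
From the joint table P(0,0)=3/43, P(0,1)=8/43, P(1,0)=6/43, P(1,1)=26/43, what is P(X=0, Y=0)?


Read from table: P(X=0, Y=0) = 3/43

3/43


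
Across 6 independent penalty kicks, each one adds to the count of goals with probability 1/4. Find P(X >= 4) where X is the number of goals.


P(X>=4) = P(X=4) + P(X=5) + P(X=6)
= 135/4096 + 9/2048 + 1/4096
= 77/2048

77/2048


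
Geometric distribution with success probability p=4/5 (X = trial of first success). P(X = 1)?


P(X=1) = (1-p)^0 * p = (1/5)^0 * 4/5
= 1 * 4/5 = 4/5

4/5


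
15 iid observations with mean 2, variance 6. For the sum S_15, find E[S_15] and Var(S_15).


E[S_n] = n*mu = 15*2 = 30
Var(S_n) = n*sigma^2 = 15*6 = 90

E[S_15]=30, Var(S_15)=90


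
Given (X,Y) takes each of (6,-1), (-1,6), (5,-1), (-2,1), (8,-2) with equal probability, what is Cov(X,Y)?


E[X]=16/5, E[Y]=3/5, E[XY]=-7
Cov(X,Y) = E[XY] - E[X]E[Y] = -7 - 16/5*3/5 = -223/25

-223/25


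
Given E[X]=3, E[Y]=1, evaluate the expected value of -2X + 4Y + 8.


E[-2X + 4Y + 8] = -2*E[X] + 4*E[Y] + 8
= (-2)*(3) + (4)*(1) + (8)
= -6 + 4 + 8 = 6

6


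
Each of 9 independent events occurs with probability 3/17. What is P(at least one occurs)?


P(at least one) = 1 - P(none)
P(none) = (1 - 3/17)^9 = (14/17)^9 = 20661046784/118587876497
P(at least one) = 1 - 20661046784/118587876497 = 97926829713/118587876497

97926829713/118587876497


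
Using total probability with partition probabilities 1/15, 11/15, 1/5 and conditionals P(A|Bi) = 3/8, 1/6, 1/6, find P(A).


P(A) = P(A|B1)P(B1) + P(A|B2)P(B2) + P(A|B3)P(B3)
= 3/8*1/15 + 1/6*11/15 + 1/6*1/5
= 1/40 + 11/90 + 1/30 = 13/72

13/72


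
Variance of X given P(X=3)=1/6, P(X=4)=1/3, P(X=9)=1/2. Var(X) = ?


E[X] = 19/3, E[X^2] = 142/3
Var(X) = E[X^2] - (E[X])^2 = 142/3 - (19/3)^2 = 65/9

65/9


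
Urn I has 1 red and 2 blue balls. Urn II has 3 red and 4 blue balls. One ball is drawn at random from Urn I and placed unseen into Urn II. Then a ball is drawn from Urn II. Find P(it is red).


P(transfer red) = 1/3; P(transfer blue) = 2/3
If red transferred: Urn II has 4 red of 8, so P(red|red moved) = 1/2
If blue transferred: Urn II has 3 red of 8, so P(red|blue moved) = 3/8
By total probability: P(red) = 1/3*1/2 + 2/3*3/8 = 5/12

5/12


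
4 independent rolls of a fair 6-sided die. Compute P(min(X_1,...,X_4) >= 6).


P(min >= 6) = P(all X_i >= 6) = (P(X_1 >= 6))^4
= (1/6)^4 = 1/1296

1/1296


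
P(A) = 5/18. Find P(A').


P(A') = 1 - P(A) = 1 - 5/18 = 13/18

13/18


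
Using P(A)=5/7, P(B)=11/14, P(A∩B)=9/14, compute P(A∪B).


P(A∪B) = P(A) + P(B) - P(A∩B)
= 5/7 + 11/14 - 9/14 = 6/7

6/7


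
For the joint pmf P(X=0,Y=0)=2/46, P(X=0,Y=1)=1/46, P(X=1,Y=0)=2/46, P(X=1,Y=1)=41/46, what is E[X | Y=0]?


P(Y=0) = 4/46
E[X|Y=0] = (0*2 + 1*2)/4 = 2/4 = 1/2

1/2


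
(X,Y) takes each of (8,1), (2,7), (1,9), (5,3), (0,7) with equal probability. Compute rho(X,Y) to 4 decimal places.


Cov(X,Y) = -8.0800, Var(X) = 8.5600, Var(Y) = 8.6400
rho = Cov/(sqrt(VarX)*sqrt(VarY)) = -0.9395

-0.9395


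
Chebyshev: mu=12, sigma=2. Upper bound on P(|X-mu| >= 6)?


k = 6/2 = 3
Chebyshev: P(|X-mu| >= k*sigma) <= 1/k^2 = 1/3^2 = 1/9

1/9


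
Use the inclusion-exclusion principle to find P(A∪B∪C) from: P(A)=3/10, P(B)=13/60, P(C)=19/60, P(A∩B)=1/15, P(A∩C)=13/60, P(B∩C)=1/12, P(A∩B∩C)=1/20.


P(A∪B∪C) = P(A)+P(B)+P(C) - P(AB)-P(AC)-P(BC) + P(ABC)
= 3/10+13/60+19/60 - 1/15-13/60-1/12 + 1/20
= 31/60

31/60


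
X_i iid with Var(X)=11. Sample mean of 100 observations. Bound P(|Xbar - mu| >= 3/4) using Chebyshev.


Var(Xbar) = Var(X)/n = 11/100
Chebyshev: P(|Xbar-mu| >= 3/4) <= Var(Xbar)/(3/4)^2 = (11/100)/(9/16) = 44/225

44/225


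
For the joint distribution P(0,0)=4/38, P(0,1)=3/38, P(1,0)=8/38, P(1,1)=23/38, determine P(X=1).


P(X=1) = P(1,0)+P(1,1) = 8/38 + 23/38 = 31/38

31/38


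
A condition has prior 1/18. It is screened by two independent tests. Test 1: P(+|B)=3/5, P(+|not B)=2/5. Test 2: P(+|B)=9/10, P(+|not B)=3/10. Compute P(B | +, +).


After test 1: P(+) = 3/5*1/18 + 2/5*17/18 = 37/90
P(B|+) = (1/30)/(37/90) = 3/37
After test 2 (use post1 as new prior): P(+) = 9/10*3/37 + 3/10*34/37 = 129/370
P(B|+,+) = (27/370)/(129/370) = 9/43

9/43


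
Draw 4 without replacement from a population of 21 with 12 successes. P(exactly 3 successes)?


P(X=3) = C(12,3)*C(9,1) / C(21,4)
= 220*9 / 5985
= 1980/5985 = 44/133

44/133


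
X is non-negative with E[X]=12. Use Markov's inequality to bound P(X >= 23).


Markov: P(X >= a) <= E[X]/a
P(X >= 23) <= 12/23

12/23


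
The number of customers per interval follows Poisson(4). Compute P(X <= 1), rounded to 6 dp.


P(X<=1) = e^(-4)*4^0/0! + e^(-4)*4^1/1!
≈ 0.0183156389 + 0.0732625556
= 0.0915781945
≈ 0.091578

0.091578


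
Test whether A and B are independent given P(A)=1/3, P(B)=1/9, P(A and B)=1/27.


P(A)*P(B) = 1/3*1/9 = 1/27
P(A∩B) = 1/27, which equals P(A)P(B), so independent

Yes, A and B are independent


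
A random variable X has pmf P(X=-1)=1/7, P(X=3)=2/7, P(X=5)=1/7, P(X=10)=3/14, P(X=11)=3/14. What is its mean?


E[X] = sum(x * P(x))
= -1*1/7 + 3*2/7 + 5*1/7 + 10*3/14 + 11*3/14
= 83/14

83/14


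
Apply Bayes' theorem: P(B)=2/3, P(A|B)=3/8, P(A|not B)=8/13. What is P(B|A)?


P(A) = P(A|B)P(B) + P(A|B')P(B') = 3/8*2/3 + 8/13*1/3 = 71/156
P(B|A) = P(A|B)P(B)/P(A) = (1/4)/(71/156) = 39/71

39/71


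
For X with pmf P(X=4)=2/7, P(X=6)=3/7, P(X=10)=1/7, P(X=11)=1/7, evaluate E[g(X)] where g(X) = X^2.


E[X^2] = sum(g(x)*P(x))
= 16*2/7 + 36*3/7 + 100*1/7 + 121*1/7
= 361/7

361/7


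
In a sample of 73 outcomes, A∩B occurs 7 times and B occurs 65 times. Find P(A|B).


P(A|B) = P(A∩B)/P(B) = (7/73)/(65/73) = 7/65

7/65


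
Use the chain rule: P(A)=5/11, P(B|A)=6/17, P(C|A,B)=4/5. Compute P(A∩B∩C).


P(A∩B∩C) = P(A) * P(B|A) * P(C|A∩B)
= 5/11 * 6/17 * 4/5
= 30/187 * 4/5 = 24/187

24/187


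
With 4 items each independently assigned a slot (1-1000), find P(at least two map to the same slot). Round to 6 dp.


P(all different) = prod((1000-i)/1000 for i=0..3) = 0.994011
P(at least one match) = 1 - 0.994011 = 0.005989

0.005989


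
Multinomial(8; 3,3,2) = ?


8! = 40320
Denominator: 3!=6 * 3!=6 * 2!=2
Coefficient = 40320 / 72 = 560

560


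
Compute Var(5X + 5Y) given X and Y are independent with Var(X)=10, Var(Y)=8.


Independence => Cov(X,Y)=0
Var(5X + 5Y) = 5^2*Var(X) + 5^2*Var(Y)
= 25*10 + 25*8 = 450

450


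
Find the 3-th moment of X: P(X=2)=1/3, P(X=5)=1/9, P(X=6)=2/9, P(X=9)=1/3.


E[X^3] = sum(x^3 * P(x))
= 8*1/3 + 125*1/9 + 216*2/9 + 729*1/3
= 2768/9

2768/9


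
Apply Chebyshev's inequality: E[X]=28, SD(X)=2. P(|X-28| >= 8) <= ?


k = 8/2 = 4
Chebyshev: P(|X-mu| >= k*sigma) <= 1/k^2 = 1/4^2 = 1/16

1/16


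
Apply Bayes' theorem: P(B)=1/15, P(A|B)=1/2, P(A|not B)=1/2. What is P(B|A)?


P(A) = P(A|B)P(B) + P(A|B')P(B') = 1/2*1/15 + 1/2*14/15 = 1/2
P(B|A) = P(A|B)P(B)/P(A) = (1/30)/(1/2) = 1/15

1/15


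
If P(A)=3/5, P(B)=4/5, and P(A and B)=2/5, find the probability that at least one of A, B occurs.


P(A∪B) = P(A) + P(B) - P(A∩B)
= 3/5 + 4/5 - 2/5 = 1

1


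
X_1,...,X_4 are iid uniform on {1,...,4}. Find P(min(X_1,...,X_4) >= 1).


P(min >= 1) = P(all X_i >= 1) = (P(X_1 >= 1))^4
= (4/4)^4 = 1^4 = 1

1


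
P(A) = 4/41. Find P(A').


P(A') = 1 - P(A) = 1 - 4/41 = 37/41

37/41


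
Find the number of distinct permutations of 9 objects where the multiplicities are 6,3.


9! = 362880
Denominator: 6!=720 * 3!=6
Coefficient = 362880 / 4320 = 84

84


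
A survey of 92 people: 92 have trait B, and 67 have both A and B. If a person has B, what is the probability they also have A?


P(A|B) = P(A∩B)/P(B) = (67/92)/(92/92) = 67/92

67/92


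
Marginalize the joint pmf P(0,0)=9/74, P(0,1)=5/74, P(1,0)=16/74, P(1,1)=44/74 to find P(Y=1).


P(Y=1) = P(0,1)+P(1,1) = 5/74 + 44/74 = 49/74

49/74


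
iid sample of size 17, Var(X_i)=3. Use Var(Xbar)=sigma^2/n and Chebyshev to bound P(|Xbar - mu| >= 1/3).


Var(Xbar) = Var(X)/n = 3/17
Chebyshev: P(|Xbar-mu| >= 1/3) <= Var(Xbar)/(1/3)^2 = (3/17)/(1/9) = 27/17
Bound exceeds 1, so trivial bound: 1

1


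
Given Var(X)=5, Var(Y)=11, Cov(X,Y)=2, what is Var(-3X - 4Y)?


Var(-3X - 4Y) = (-3)^2*Var(X) + (-4)^2*Var(Y) + 2*(-3)*(-4)*Cov(X,Y)
= 9*5 + 16*11 + 24*2
= 45 + 176 + 48 = 269

269


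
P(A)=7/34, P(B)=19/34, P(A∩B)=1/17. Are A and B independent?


P(A)*P(B) = 7/34*19/34 = 133/1156
P(A∩B) = 1/17 != 133/1156, so not independent

No, A and B are not independent


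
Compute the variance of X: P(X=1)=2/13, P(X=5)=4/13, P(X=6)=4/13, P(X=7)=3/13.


E[X] = 67/13, E[X^2] = 393/13
Var(X) = E[X^2] - (E[X])^2 = 393/13 - (67/13)^2 = 620/169

620/169


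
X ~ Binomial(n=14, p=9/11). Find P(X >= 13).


P(X>=13) = P(X=13) + P(X=14)
= 71172243193212/379749833583241 + 22876792454961/379749833583241
= 94049035648173/379749833583241

94049035648173/379749833583241


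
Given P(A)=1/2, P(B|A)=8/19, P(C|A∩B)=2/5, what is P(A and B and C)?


P(A∩B∩C) = P(A) * P(B|A) * P(C|A∩B)
= 1/2 * 8/19 * 2/5
= 4/19 * 2/5 = 8/95

8/95


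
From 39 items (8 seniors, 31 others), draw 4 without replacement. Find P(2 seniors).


P(X=2) = C(8,2)*C(31,2) / C(39,4)
= 28*465 / 82251
= 13020/82251 = 4340/27417

4340/27417


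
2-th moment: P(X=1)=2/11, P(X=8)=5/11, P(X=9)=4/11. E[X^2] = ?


E[X^2] = sum(x^2 * P(x))
= 1*2/11 + 64*5/11 + 81*4/11
= 646/11

646/11


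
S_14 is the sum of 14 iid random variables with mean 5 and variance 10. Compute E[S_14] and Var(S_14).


E[S_n] = n*mu = 14*5 = 70
Var(S_n) = n*sigma^2 = 14*10 = 140

E[S_14]=70, Var(S_14)=140


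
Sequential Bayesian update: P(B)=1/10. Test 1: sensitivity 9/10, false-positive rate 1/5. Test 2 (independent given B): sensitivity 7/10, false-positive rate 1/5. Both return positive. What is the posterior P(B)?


After test 1: P(+) = 9/10*1/10 + 1/5*9/10 = 27/100
P(B|+) = (9/100)/(27/100) = 1/3
After test 2 (use post1 as new prior): P(+) = 7/10*1/3 + 1/5*2/3 = 11/30
P(B|+,+) = (7/30)/(11/30) = 7/11

7/11


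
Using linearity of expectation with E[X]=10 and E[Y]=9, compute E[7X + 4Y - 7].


E[7X + 4Y - 7] = 7*E[X] + 4*E[Y] - 7
= (7)*(10) + (4)*(9) + (-7)
= 70 + 36 - 7 = 99

99


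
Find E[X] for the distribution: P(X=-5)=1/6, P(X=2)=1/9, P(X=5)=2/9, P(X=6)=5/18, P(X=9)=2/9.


E[X] = sum(x * P(x))
= -5*1/6 + 2*1/9 + 5*2/9 + 6*5/18 + 9*2/9
= 25/6

25/6


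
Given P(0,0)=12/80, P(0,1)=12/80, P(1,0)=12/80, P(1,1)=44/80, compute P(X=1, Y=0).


Read from table: P(X=1, Y=0) = 12/80 = 3/20

3/20


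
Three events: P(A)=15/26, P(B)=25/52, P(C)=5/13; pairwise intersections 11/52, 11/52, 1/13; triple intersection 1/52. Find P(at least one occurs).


P(A∪B∪C) = P(A)+P(B)+P(C) - P(AB)-P(AC)-P(BC) + P(ABC)
= 15/26+25/52+5/13 - 11/52-11/52-1/13 + 1/52
= 25/26

25/26


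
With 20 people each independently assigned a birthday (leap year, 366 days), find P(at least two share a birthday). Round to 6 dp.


P(all different) = prod((366-i)/366 for i=0..19) = 0.589430
P(at least one match) = 1 - 0.589430 = 0.410570

0.410570


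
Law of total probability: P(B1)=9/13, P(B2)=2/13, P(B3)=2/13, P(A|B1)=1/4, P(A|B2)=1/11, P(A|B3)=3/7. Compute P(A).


P(A) = P(A|B1)P(B1) + P(A|B2)P(B2) + P(A|B3)P(B3)
= 1/4*9/13 + 1/11*2/13 + 3/7*2/13
= 9/52 + 2/143 + 6/91 = 1013/4004

1013/4004


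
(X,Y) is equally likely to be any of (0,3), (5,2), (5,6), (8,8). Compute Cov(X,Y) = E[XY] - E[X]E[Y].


E[X]=9/2, E[Y]=19/4, E[XY]=26
Cov(X,Y) = E[XY] - E[X]E[Y] = 26 - 9/2*19/4 = 37/8

37/8


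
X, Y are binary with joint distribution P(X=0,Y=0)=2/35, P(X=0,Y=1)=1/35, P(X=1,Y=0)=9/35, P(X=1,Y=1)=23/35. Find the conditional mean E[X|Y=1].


P(Y=1) = 24/35
E[X|Y=1] = (0*1 + 1*23)/24 = 23/24

23/24


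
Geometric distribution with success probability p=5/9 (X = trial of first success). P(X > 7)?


P(X > 7) = P(first 7 trials all fail) = (1-p)^7 = (4/9)^7 = 16384/4782969

16384/4782969


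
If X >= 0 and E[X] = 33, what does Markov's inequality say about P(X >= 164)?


Markov: P(X >= a) <= E[X]/a
P(X >= 164) <= 33/164

33/164


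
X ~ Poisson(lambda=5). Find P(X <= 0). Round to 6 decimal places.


P(X<=0) = e^(-5)*5^0/0!
≈ 0.0067379470
≈ 0.006738

0.006738


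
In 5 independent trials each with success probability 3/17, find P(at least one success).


P(at least one) = 1 - P(none)
P(none) = (1 - 3/17)^5 = (14/17)^5 = 537824/1419857
P(at least one) = 1 - 537824/1419857 = 882033/1419857

882033/1419857


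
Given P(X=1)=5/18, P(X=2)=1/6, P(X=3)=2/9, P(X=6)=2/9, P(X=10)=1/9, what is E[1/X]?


E[1/X] = sum(g(x)*P(x))
= 1*5/18 + 1/2*1/6 + 1/3*2/9 + 1/6*2/9 + 1/10*1/9
= 29/60

29/60


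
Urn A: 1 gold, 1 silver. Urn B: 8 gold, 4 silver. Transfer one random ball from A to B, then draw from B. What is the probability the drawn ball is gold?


P(transfer gold) = 1/2; P(transfer silver) = 1/2
If gold transferred: Urn II has 9 gold of 13, so P(gold|gold moved) = 9/13
If silver transferred: Urn II has 8 gold of 13, so P(gold|silver moved) = 8/13
By total probability: P(gold) = 1/2*9/13 + 1/2*8/13 = 17/26

17/26


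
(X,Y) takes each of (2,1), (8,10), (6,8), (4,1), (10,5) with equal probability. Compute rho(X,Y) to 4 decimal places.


Cov(X,Y) = 6.8000, Var(X) = 8.0000, Var(Y) = 13.2000
rho = Cov/(sqrt(VarX)*sqrt(VarY)) = 0.6617

0.6617


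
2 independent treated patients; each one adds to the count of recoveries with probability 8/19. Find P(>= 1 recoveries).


P(at least one) = 1 - P(none)
P(none) = (1 - 8/19)^2 = (11/19)^2 = 121/361
P(at least one) = 1 - 121/361 = 240/361

240/361


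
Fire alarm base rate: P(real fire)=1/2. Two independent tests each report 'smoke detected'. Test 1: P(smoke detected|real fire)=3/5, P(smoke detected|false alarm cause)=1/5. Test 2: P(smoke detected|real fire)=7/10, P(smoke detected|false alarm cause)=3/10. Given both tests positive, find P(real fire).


After test 1: P(+) = 3/5*1/2 + 1/5*1/2 = 2/5
P(B|+) = (3/10)/(2/5) = 3/4
After test 2 (use post1 as new prior): P(+) = 7/10*3/4 + 3/10*1/4 = 3/5
P(B|+,+) = (21/40)/(3/5) = 7/8

7/8


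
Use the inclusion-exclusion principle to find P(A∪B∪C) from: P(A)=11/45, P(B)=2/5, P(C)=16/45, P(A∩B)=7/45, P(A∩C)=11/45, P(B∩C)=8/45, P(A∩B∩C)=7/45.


P(A∪B∪C) = P(A)+P(B)+P(C) - P(AB)-P(AC)-P(BC) + P(ABC)
= 11/45+2/5+16/45 - 7/45-11/45-8/45 + 7/45
= 26/45

26/45


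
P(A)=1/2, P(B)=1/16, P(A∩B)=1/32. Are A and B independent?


P(A)*P(B) = 1/2*1/16 = 1/32
P(A∩B) = 1/32, which equals P(A)P(B), so independent

Yes, A and B are independent


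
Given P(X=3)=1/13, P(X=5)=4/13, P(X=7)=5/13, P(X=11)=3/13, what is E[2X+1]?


E[2X+1] = sum(g(x)*P(x))
= 7*1/13 + 11*4/13 + 15*5/13 + 23*3/13
= 15

15


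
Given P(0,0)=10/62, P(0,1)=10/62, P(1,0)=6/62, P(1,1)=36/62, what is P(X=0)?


P(X=0) = P(0,0)+P(0,1) = 10/62 + 10/62 = 20/62 = 10/31

10/31


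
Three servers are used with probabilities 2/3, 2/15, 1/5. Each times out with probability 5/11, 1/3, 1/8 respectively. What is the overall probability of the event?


P(A) = P(A|B1)P(B1) + P(A|B2)P(B2) + P(A|B3)P(B3)
= 5/11*2/3 + 1/3*2/15 + 1/8*1/5
= 10/33 + 2/45 + 1/40 = 295/792

295/792


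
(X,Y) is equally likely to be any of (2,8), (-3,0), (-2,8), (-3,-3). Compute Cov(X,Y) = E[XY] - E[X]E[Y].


E[X]=-3/2, E[Y]=13/4, E[XY]=9/4
Cov(X,Y) = E[XY] - E[X]E[Y] = 9/4 + 3/2*13/4 = 57/8

57/8


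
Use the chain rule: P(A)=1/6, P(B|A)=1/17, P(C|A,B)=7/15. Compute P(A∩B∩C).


P(A∩B∩C) = P(A) * P(B|A) * P(C|A∩B)
= 1/6 * 1/17 * 7/15
= 1/102 * 7/15 = 7/1530

7/1530


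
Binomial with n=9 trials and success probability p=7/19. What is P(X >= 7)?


P(X>=7) = P(X=7) + P(X=8) + P(X=9)
= 4269246912/322687697779 + 622598508/322687697779 + 40353607/322687697779
= 4932199027/322687697779

4932199027/322687697779


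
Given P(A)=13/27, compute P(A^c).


P(A') = 1 - P(A) = 1 - 13/27 = 14/27

14/27


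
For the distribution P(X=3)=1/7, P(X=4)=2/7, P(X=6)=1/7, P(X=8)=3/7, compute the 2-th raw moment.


E[X^2] = sum(x^2 * P(x))
= 9*1/7 + 16*2/7 + 36*1/7 + 64*3/7
= 269/7

269/7


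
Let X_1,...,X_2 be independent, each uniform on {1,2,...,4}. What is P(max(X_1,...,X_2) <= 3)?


P(max <= 3) = P(all X_i <= 3) = (P(X_1 <= 3))^2
= (3/4)^2 = 9/16

9/16


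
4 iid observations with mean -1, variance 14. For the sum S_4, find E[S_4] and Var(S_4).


E[S_n] = n*mu = 4*-1 = -4
Var(S_n) = n*sigma^2 = 4*14 = 56

E[S_4]=-4, Var(S_4)=56


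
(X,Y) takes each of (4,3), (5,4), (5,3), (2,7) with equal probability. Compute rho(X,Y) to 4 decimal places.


Cov(X,Y) = -1.7500, Var(X) = 1.5000, Var(Y) = 2.6875
rho = Cov/(sqrt(VarX)*sqrt(VarY)) = -0.8716

-0.8716


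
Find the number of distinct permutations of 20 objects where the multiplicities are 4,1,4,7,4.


20! = 2432902008176640000
Denominator: 4!=24 * 1!=1 * 4!=24 * 7!=5040 * 4!=24
Coefficient = 2432902008176640000 / 69672960 = 34918884000

34918884000


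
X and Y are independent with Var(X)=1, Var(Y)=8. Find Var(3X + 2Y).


Independence => Cov(X,Y)=0
Var(3X + 2Y) = 3^2*Var(X) + 2^2*Var(Y)
= 9*1 + 4*8 = 41

41


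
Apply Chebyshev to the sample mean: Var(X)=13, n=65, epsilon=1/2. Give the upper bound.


Var(Xbar) = Var(X)/n = 13/65
Chebyshev: P(|Xbar-mu| >= 1/2) <= Var(Xbar)/(1/2)^2 = (1/5)/(1/4) = 4/5

4/5


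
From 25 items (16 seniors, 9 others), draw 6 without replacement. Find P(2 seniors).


P(X=2) = C(16,2)*C(9,4) / C(25,6)
= 120*126 / 177100
= 15120/177100 = 108/1265

108/1265


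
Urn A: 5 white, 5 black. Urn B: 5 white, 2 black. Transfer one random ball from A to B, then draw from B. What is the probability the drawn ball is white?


P(transfer white) = 5/10 = 1/2; P(transfer black) = 1/2
If white transferred: Urn II has 6 white of 8, so P(white|white moved) = 3/4
If black transferred: Urn II has 5 white of 8, so P(white|black moved) = 5/8
By total probability: P(white) = 1/2*3/4 + 1/2*5/8 = 11/16

11/16


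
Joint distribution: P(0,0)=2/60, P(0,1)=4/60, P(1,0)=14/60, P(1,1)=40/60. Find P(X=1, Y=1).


Read from table: P(X=1, Y=1) = 40/60 = 2/3

2/3


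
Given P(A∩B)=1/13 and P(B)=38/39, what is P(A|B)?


P(A|B) = P(A∩B)/P(B) = (3/39)/(38/39) = 3/38

3/38


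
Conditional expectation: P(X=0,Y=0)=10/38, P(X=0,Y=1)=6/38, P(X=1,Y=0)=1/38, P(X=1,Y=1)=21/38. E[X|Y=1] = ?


P(Y=1) = 27/38
E[X|Y=1] = (0*6 + 1*21)/27 = 21/27 = 7/9

7/9


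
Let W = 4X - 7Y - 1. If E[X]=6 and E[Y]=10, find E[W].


E[4X - 7Y - 1] = 4*E[X] - 7*E[Y] - 1
= (4)*(6) + (-7)*(10) + (-1)
= 24 - 70 - 1 = -47

-47


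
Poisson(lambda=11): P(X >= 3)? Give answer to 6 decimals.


P(X>=3) = 1 - P(X<=2) = 1 - (e^(-11)*11^0/0! + e^(-11)*11^1/1! + e^(-11)*11^2/2!)
≈ 1 - (0.0000167017 + 0.0001837187 + 0.0010104529)
= 1 - 0.0012108733 = 0.9987891267
≈ 0.998789

0.998789


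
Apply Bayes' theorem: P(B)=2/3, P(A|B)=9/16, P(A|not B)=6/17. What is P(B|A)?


P(A) = P(A|B)P(B) + P(A|B')P(B') = 9/16*2/3 + 6/17*1/3 = 67/136
P(B|A) = P(A|B)P(B)/P(A) = (3/8)/(67/136) = 51/67

51/67


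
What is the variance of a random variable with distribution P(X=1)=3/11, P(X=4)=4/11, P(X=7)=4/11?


E[X] = 47/11, E[X^2] = 263/11
Var(X) = E[X^2] - (E[X])^2 = 263/11 - (47/11)^2 = 684/121

684/121


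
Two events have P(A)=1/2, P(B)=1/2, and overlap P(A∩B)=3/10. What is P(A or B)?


P(A∪B) = P(A) + P(B) - P(A∩B)
= 1/2 + 1/2 - 3/10 = 7/10

7/10


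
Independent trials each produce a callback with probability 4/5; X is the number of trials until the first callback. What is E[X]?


For geometric (trials until first success), E[X] = 1/p = 1/(4/5) = 5/4

5/4


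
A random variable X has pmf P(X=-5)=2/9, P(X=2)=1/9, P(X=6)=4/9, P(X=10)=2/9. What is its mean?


E[X] = sum(x * P(x))
= -5*2/9 + 2*1/9 + 6*4/9 + 10*2/9
= 4

4


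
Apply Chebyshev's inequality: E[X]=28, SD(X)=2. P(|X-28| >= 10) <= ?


k = 10/2 = 5
Chebyshev: P(|X-mu| >= k*sigma) <= 1/k^2 = 1/5^2 = 1/25

1/25


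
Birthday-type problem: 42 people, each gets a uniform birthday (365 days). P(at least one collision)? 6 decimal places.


P(all different) = prod((365-i)/365 for i=0..41) = 0.085970
P(at least one match) = 1 - 0.085970 = 0.914030

0.914030


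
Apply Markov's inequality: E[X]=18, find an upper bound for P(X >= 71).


Markov: P(X >= a) <= E[X]/a
P(X >= 71) <= 18/71

18/71


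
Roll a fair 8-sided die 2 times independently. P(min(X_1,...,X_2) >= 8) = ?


P(min >= 8) = P(all X_i >= 8) = (P(X_1 >= 8))^2
= (1/8)^2 = 1/64

1/64


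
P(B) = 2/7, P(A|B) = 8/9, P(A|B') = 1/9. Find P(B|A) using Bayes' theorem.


P(A) = P(A|B)P(B) + P(A|B')P(B') = 8/9*2/7 + 1/9*5/7 = 1/3
P(B|A) = P(A|B)P(B)/P(A) = (16/63)/(1/3) = 16/21

16/21


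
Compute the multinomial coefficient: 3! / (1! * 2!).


3! = 6
Denominator: 1!=1 * 2!=2
Coefficient = 6 / 2 = 3

3


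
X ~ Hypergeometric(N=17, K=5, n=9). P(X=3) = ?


P(X=3) = C(5,3)*C(12,6) / C(17,9)
= 10*924 / 24310
= 9240/24310 = 84/221

84/221


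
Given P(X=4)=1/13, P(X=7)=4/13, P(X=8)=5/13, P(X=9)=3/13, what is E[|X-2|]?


E[|X-2|] = sum(g(x)*P(x))
= 2*1/13 + 5*4/13 + 6*5/13 + 7*3/13
= 73/13

73/13


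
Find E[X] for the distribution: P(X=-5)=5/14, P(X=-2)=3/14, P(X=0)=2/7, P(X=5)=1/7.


E[X] = sum(x * P(x))
= -5*5/14 - 2*3/14 + 0*2/7 + 5*1/7
= -3/2

-3/2


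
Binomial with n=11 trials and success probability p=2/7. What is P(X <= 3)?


P(X<=3) = P(X=0) + P(X=1) + P(X=2) + P(X=3)
= 48828125/1977326743 + 214843750/1977326743 + 429687500/1977326743 + 515625000/1977326743
= 1208984375/1977326743

1208984375/1977326743


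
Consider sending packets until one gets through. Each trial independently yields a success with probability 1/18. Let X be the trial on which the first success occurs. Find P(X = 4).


P(X=4) = (1-p)^3 * p = (17/18)^3 * 1/18
= 4913/5832 * 1/18 = 4913/104976

4913/104976


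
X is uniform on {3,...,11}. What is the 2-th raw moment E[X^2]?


E[X^2] = (1/9) * sum(x^2 for x=3..11)
= 501/9 = 167/3

167/3


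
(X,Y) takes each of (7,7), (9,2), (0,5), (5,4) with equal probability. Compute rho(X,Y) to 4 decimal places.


Cov(X,Y) = -1.8750, Var(X) = 11.1875, Var(Y) = 3.2500
rho = Cov/(sqrt(VarX)*sqrt(VarY)) = -0.3110

-0.3110


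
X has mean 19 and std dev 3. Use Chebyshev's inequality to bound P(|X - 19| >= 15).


k = 15/3 = 5
Chebyshev: P(|X-mu| >= k*sigma) <= 1/k^2 = 1/5^2 = 1/25

1/25


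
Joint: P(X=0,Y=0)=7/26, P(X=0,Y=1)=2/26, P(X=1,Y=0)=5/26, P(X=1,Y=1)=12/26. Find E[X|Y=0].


P(Y=0) = 12/26
E[X|Y=0] = (0*7 + 1*5)/12 = 5/12

5/12


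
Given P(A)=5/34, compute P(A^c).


P(A') = 1 - P(A) = 1 - 5/34 = 29/34

29/34


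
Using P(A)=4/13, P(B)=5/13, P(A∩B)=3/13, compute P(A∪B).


P(A∪B) = P(A) + P(B) - P(A∩B)
= 4/13 + 5/13 - 3/13 = 6/13

6/13


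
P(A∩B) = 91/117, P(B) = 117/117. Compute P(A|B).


P(A|B) = P(A∩B)/P(B) = (91/117)/(117/117) = 91/117 = 7/9

7/9


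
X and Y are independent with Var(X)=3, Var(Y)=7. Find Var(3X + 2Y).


Independence => Cov(X,Y)=0
Var(3X + 2Y) = 3^2*Var(X) + 2^2*Var(Y)
= 9*3 + 4*7 = 55

55


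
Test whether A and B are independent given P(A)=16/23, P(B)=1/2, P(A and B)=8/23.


P(A)*P(B) = 16/23*1/2 = 8/23
P(A∩B) = 8/23, which equals P(A)P(B), so independent

Yes, A and B are independent


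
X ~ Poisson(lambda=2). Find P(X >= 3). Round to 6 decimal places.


P(X>=3) = 1 - P(X<=2) = 1 - (e^(-2)*2^0/0! + e^(-2)*2^1/1! + e^(-2)*2^2/2!)
≈ 1 - (0.1353352832 + 0.2706705665 + 0.2706705665)
= 1 - 0.6766764162 = 0.3233235838
≈ 0.323324

0.323324


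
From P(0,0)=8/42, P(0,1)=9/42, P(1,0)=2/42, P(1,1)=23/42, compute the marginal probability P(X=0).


P(X=0) = P(0,0)+P(0,1) = 8/42 + 9/42 = 17/42

17/42


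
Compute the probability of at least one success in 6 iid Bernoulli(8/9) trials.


P(at least one) = 1 - P(none)
P(none) = (1 - 8/9)^6 = (1/9)^6 = 1/531441
P(at least one) = 1 - 1/531441 = 531440/531441

531440/531441


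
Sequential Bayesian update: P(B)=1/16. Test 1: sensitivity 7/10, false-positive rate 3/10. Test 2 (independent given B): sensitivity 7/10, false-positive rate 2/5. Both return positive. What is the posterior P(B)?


After test 1: P(+) = 7/10*1/16 + 3/10*15/16 = 13/40
P(B|+) = (7/160)/(13/40) = 7/52
After test 2 (use post1 as new prior): P(+) = 7/10*7/52 + 2/5*45/52 = 229/520
P(B|+,+) = (49/520)/(229/520) = 49/229

49/229


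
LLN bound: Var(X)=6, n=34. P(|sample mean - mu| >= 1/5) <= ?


Var(Xbar) = Var(X)/n = 6/34
Chebyshev: P(|Xbar-mu| >= 1/5) <= Var(Xbar)/(1/5)^2 = (3/17)/(1/25) = 75/17
Bound exceeds 1, so trivial bound: 1

1


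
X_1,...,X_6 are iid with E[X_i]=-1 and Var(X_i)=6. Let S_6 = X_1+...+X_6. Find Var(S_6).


By independence, Var(S_n) = n*Var(X_1) = 6*6 = 36

36


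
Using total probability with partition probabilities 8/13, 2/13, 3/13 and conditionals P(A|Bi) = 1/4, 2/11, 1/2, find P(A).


P(A) = P(A|B1)P(B1) + P(A|B2)P(B2) + P(A|B3)P(B3)
= 1/4*8/13 + 2/11*2/13 + 1/2*3/13
= 2/13 + 4/143 + 3/26 = 85/286

85/286


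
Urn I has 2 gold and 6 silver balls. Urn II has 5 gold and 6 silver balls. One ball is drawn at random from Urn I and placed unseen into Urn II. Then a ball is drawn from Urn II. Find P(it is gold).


P(transfer gold) = 2/8 = 1/4; P(transfer silver) = 3/4
If gold transferred: Urn II has 6 gold of 12, so P(gold|gold moved) = 1/2
If silver transferred: Urn II has 5 gold of 12, so P(gold|silver moved) = 5/12
By total probability: P(gold) = 1/4*1/2 + 3/4*5/12 = 7/16

7/16


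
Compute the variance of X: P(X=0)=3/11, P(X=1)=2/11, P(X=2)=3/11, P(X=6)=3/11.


E[X] = 26/11, E[X^2] = 122/11
Var(X) = E[X^2] - (E[X])^2 = 122/11 - (26/11)^2 = 666/121

666/121


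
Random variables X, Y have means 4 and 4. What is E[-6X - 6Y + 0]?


E[-6X - 6Y + 0] = -6*E[X] - 6*E[Y] + 0
= (-6)*(4) + (-6)*(4) + (0)
= -24 - 24 + 0 = -48

-48


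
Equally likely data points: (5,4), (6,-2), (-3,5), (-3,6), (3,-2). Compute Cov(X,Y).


E[X]=8/5, E[Y]=11/5, E[XY]=-31/5
Cov(X,Y) = E[XY] - E[X]E[Y] = -31/5 - 8/5*11/5 = -243/25

-243/25


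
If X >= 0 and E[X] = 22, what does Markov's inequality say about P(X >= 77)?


Markov: P(X >= a) <= E[X]/a
P(X >= 77) <= 22/77 = 2/7

2/7


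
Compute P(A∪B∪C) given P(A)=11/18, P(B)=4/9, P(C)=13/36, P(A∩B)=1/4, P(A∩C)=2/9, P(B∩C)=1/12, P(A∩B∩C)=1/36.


P(A∪B∪C) = P(A)+P(B)+P(C) - P(AB)-P(AC)-P(BC) + P(ABC)
= 11/18+4/9+13/36 - 1/4-2/9-1/12 + 1/36
= 8/9

8/9
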